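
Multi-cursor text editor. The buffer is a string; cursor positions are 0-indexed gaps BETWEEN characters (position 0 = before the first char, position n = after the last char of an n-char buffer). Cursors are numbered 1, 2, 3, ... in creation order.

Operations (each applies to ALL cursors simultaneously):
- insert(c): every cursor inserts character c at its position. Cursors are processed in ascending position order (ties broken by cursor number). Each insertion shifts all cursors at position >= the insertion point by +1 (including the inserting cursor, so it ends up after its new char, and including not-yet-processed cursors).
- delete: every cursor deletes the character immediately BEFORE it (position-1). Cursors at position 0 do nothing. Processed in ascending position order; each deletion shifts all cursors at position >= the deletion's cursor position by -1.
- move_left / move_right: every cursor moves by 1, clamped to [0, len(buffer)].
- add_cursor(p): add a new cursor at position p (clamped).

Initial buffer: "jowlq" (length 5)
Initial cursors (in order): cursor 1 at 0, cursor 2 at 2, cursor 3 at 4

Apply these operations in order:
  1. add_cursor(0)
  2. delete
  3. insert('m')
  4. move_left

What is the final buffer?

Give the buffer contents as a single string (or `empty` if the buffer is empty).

After op 1 (add_cursor(0)): buffer="jowlq" (len 5), cursors c1@0 c4@0 c2@2 c3@4, authorship .....
After op 2 (delete): buffer="jwq" (len 3), cursors c1@0 c4@0 c2@1 c3@2, authorship ...
After op 3 (insert('m')): buffer="mmjmwmq" (len 7), cursors c1@2 c4@2 c2@4 c3@6, authorship 14.2.3.
After op 4 (move_left): buffer="mmjmwmq" (len 7), cursors c1@1 c4@1 c2@3 c3@5, authorship 14.2.3.

Answer: mmjmwmq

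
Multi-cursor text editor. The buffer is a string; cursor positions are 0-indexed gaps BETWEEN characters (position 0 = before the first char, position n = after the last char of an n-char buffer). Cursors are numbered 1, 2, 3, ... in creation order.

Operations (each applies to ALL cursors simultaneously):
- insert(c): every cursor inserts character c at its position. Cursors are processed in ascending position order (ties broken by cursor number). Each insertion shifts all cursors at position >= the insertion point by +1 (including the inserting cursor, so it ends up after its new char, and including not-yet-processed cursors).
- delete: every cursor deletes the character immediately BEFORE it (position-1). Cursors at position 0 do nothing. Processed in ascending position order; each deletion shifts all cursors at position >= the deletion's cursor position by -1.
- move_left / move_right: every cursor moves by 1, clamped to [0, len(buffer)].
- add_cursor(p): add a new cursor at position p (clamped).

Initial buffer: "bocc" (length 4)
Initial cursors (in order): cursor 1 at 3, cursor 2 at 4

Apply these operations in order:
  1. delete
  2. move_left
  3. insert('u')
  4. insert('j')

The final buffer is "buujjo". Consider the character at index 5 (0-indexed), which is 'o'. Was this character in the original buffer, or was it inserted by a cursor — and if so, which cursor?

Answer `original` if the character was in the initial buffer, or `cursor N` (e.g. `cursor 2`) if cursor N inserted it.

After op 1 (delete): buffer="bo" (len 2), cursors c1@2 c2@2, authorship ..
After op 2 (move_left): buffer="bo" (len 2), cursors c1@1 c2@1, authorship ..
After op 3 (insert('u')): buffer="buuo" (len 4), cursors c1@3 c2@3, authorship .12.
After op 4 (insert('j')): buffer="buujjo" (len 6), cursors c1@5 c2@5, authorship .1212.
Authorship (.=original, N=cursor N): . 1 2 1 2 .
Index 5: author = original

Answer: original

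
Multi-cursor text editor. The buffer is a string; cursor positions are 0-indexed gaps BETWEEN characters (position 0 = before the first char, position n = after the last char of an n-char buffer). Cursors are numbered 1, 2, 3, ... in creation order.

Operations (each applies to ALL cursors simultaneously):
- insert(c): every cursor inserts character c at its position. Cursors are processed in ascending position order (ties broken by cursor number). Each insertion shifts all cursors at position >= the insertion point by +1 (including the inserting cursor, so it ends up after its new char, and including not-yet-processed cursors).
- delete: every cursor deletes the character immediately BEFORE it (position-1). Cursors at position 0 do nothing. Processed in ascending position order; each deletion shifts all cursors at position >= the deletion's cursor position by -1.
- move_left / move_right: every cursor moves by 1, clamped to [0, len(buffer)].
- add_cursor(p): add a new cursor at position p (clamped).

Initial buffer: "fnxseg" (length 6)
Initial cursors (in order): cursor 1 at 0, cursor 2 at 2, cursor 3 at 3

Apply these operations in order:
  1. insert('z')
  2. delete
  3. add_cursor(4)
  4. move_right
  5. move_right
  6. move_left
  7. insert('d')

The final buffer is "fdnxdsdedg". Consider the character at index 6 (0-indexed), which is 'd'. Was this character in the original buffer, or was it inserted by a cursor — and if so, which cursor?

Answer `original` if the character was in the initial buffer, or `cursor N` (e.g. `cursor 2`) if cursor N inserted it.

Answer: cursor 3

Derivation:
After op 1 (insert('z')): buffer="zfnzxzseg" (len 9), cursors c1@1 c2@4 c3@6, authorship 1..2.3...
After op 2 (delete): buffer="fnxseg" (len 6), cursors c1@0 c2@2 c3@3, authorship ......
After op 3 (add_cursor(4)): buffer="fnxseg" (len 6), cursors c1@0 c2@2 c3@3 c4@4, authorship ......
After op 4 (move_right): buffer="fnxseg" (len 6), cursors c1@1 c2@3 c3@4 c4@5, authorship ......
After op 5 (move_right): buffer="fnxseg" (len 6), cursors c1@2 c2@4 c3@5 c4@6, authorship ......
After op 6 (move_left): buffer="fnxseg" (len 6), cursors c1@1 c2@3 c3@4 c4@5, authorship ......
After op 7 (insert('d')): buffer="fdnxdsdedg" (len 10), cursors c1@2 c2@5 c3@7 c4@9, authorship .1..2.3.4.
Authorship (.=original, N=cursor N): . 1 . . 2 . 3 . 4 .
Index 6: author = 3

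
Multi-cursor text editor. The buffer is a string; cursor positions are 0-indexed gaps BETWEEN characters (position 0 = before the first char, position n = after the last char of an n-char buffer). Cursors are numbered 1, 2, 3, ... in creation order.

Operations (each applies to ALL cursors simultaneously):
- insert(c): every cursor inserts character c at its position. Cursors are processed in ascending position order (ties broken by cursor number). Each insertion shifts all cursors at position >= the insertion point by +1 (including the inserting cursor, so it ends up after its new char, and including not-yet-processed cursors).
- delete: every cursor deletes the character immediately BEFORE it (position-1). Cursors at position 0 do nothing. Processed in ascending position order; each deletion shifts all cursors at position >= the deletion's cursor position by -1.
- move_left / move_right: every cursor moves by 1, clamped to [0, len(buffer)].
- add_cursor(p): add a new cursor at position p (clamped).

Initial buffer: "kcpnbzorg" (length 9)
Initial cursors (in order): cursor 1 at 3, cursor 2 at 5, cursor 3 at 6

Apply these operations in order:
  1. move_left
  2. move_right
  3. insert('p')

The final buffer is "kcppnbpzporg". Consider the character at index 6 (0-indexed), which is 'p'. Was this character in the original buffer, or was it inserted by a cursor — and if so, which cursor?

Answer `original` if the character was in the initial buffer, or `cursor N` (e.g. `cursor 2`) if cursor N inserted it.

Answer: cursor 2

Derivation:
After op 1 (move_left): buffer="kcpnbzorg" (len 9), cursors c1@2 c2@4 c3@5, authorship .........
After op 2 (move_right): buffer="kcpnbzorg" (len 9), cursors c1@3 c2@5 c3@6, authorship .........
After op 3 (insert('p')): buffer="kcppnbpzporg" (len 12), cursors c1@4 c2@7 c3@9, authorship ...1..2.3...
Authorship (.=original, N=cursor N): . . . 1 . . 2 . 3 . . .
Index 6: author = 2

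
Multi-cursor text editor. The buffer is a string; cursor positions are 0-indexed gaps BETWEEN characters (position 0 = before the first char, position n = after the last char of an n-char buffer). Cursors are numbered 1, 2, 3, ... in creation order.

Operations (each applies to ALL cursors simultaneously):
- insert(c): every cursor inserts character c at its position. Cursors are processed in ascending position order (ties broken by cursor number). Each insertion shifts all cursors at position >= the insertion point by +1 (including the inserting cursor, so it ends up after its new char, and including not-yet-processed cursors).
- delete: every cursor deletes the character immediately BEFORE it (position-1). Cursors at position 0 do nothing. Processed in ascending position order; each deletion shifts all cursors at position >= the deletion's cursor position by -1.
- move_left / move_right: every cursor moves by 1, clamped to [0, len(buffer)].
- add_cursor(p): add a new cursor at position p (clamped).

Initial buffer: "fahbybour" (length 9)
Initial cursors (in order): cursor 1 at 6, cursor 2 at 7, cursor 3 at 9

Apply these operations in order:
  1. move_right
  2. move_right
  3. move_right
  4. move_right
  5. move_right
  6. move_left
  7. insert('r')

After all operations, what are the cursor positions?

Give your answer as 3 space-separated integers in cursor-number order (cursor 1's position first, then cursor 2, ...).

Answer: 11 11 11

Derivation:
After op 1 (move_right): buffer="fahbybour" (len 9), cursors c1@7 c2@8 c3@9, authorship .........
After op 2 (move_right): buffer="fahbybour" (len 9), cursors c1@8 c2@9 c3@9, authorship .........
After op 3 (move_right): buffer="fahbybour" (len 9), cursors c1@9 c2@9 c3@9, authorship .........
After op 4 (move_right): buffer="fahbybour" (len 9), cursors c1@9 c2@9 c3@9, authorship .........
After op 5 (move_right): buffer="fahbybour" (len 9), cursors c1@9 c2@9 c3@9, authorship .........
After op 6 (move_left): buffer="fahbybour" (len 9), cursors c1@8 c2@8 c3@8, authorship .........
After op 7 (insert('r')): buffer="fahbybourrrr" (len 12), cursors c1@11 c2@11 c3@11, authorship ........123.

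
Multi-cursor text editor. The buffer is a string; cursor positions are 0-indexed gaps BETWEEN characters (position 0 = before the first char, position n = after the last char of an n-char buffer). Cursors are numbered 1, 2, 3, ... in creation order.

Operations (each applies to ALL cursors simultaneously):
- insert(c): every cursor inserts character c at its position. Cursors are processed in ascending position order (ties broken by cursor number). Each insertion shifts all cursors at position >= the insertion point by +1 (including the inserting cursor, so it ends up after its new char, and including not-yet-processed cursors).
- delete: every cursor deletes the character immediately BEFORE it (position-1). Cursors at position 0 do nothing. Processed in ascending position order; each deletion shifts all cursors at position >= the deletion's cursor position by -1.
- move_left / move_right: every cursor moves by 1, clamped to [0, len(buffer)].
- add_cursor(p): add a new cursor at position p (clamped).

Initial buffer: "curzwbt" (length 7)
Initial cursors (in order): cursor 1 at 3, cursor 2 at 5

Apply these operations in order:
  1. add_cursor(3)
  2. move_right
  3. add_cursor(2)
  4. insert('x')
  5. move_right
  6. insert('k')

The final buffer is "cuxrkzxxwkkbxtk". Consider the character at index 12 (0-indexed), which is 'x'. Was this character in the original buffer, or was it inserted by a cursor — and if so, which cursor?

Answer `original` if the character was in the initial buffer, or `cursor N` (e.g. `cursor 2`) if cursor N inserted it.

Answer: cursor 2

Derivation:
After op 1 (add_cursor(3)): buffer="curzwbt" (len 7), cursors c1@3 c3@3 c2@5, authorship .......
After op 2 (move_right): buffer="curzwbt" (len 7), cursors c1@4 c3@4 c2@6, authorship .......
After op 3 (add_cursor(2)): buffer="curzwbt" (len 7), cursors c4@2 c1@4 c3@4 c2@6, authorship .......
After op 4 (insert('x')): buffer="cuxrzxxwbxt" (len 11), cursors c4@3 c1@7 c3@7 c2@10, authorship ..4..13..2.
After op 5 (move_right): buffer="cuxrzxxwbxt" (len 11), cursors c4@4 c1@8 c3@8 c2@11, authorship ..4..13..2.
After op 6 (insert('k')): buffer="cuxrkzxxwkkbxtk" (len 15), cursors c4@5 c1@11 c3@11 c2@15, authorship ..4.4.13.13.2.2
Authorship (.=original, N=cursor N): . . 4 . 4 . 1 3 . 1 3 . 2 . 2
Index 12: author = 2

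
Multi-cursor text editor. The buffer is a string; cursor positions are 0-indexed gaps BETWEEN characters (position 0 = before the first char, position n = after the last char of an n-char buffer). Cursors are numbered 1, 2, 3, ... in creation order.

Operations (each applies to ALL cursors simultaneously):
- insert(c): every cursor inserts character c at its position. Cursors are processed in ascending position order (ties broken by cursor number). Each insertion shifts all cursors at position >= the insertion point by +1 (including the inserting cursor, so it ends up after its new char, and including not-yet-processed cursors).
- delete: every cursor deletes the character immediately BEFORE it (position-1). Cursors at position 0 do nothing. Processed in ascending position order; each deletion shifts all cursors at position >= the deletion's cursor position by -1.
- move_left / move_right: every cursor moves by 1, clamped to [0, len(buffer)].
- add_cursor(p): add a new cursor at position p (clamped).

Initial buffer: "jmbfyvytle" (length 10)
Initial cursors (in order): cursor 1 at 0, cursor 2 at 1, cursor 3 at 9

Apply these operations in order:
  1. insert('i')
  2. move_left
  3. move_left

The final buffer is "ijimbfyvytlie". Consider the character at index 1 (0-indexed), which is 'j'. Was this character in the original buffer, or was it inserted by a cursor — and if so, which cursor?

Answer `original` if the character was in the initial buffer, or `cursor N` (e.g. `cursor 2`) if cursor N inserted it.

After op 1 (insert('i')): buffer="ijimbfyvytlie" (len 13), cursors c1@1 c2@3 c3@12, authorship 1.2........3.
After op 2 (move_left): buffer="ijimbfyvytlie" (len 13), cursors c1@0 c2@2 c3@11, authorship 1.2........3.
After op 3 (move_left): buffer="ijimbfyvytlie" (len 13), cursors c1@0 c2@1 c3@10, authorship 1.2........3.
Authorship (.=original, N=cursor N): 1 . 2 . . . . . . . . 3 .
Index 1: author = original

Answer: original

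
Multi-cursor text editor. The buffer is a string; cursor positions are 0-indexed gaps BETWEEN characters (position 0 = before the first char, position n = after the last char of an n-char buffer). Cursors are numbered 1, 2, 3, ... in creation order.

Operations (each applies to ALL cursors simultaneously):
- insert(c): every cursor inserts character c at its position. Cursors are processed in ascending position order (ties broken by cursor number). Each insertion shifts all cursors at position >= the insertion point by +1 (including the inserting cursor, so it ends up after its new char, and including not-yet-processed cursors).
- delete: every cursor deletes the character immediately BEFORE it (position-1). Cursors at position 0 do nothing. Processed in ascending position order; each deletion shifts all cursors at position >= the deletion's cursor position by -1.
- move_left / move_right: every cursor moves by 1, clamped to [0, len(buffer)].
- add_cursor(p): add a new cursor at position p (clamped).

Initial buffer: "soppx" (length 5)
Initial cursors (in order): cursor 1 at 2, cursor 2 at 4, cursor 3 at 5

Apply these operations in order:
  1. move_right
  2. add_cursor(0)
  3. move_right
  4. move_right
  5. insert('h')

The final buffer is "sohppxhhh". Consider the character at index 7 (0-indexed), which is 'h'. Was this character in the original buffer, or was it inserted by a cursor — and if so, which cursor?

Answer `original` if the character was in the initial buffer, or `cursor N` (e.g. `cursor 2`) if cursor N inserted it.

After op 1 (move_right): buffer="soppx" (len 5), cursors c1@3 c2@5 c3@5, authorship .....
After op 2 (add_cursor(0)): buffer="soppx" (len 5), cursors c4@0 c1@3 c2@5 c3@5, authorship .....
After op 3 (move_right): buffer="soppx" (len 5), cursors c4@1 c1@4 c2@5 c3@5, authorship .....
After op 4 (move_right): buffer="soppx" (len 5), cursors c4@2 c1@5 c2@5 c3@5, authorship .....
After op 5 (insert('h')): buffer="sohppxhhh" (len 9), cursors c4@3 c1@9 c2@9 c3@9, authorship ..4...123
Authorship (.=original, N=cursor N): . . 4 . . . 1 2 3
Index 7: author = 2

Answer: cursor 2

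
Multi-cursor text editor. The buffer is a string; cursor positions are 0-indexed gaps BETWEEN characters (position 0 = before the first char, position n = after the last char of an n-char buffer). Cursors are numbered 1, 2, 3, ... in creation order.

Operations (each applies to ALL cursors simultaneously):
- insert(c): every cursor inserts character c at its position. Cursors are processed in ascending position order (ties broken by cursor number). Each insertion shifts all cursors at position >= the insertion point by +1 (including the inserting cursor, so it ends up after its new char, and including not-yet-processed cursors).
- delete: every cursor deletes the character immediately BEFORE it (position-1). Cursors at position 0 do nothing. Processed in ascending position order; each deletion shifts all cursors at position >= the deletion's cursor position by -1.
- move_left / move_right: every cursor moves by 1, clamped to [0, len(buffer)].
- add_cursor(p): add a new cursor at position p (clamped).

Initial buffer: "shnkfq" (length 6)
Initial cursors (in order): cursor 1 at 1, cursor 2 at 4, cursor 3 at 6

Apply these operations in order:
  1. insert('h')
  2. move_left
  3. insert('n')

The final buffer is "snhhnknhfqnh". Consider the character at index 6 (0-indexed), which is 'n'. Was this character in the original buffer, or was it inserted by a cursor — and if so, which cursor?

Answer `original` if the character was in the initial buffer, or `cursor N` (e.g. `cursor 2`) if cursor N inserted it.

Answer: cursor 2

Derivation:
After op 1 (insert('h')): buffer="shhnkhfqh" (len 9), cursors c1@2 c2@6 c3@9, authorship .1...2..3
After op 2 (move_left): buffer="shhnkhfqh" (len 9), cursors c1@1 c2@5 c3@8, authorship .1...2..3
After op 3 (insert('n')): buffer="snhhnknhfqnh" (len 12), cursors c1@2 c2@7 c3@11, authorship .11...22..33
Authorship (.=original, N=cursor N): . 1 1 . . . 2 2 . . 3 3
Index 6: author = 2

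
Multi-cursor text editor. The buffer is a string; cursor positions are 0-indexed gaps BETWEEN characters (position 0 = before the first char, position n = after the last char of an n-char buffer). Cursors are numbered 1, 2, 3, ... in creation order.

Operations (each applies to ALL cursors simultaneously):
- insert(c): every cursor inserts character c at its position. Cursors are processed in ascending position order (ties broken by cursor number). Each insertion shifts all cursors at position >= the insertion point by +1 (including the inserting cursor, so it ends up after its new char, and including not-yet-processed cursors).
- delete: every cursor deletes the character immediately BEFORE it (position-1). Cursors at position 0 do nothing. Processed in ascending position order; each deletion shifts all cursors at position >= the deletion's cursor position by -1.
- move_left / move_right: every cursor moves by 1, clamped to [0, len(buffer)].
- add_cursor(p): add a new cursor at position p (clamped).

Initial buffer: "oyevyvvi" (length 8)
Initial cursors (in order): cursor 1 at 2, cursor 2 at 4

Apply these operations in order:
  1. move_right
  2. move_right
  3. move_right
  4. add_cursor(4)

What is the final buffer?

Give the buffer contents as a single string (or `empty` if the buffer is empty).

Answer: oyevyvvi

Derivation:
After op 1 (move_right): buffer="oyevyvvi" (len 8), cursors c1@3 c2@5, authorship ........
After op 2 (move_right): buffer="oyevyvvi" (len 8), cursors c1@4 c2@6, authorship ........
After op 3 (move_right): buffer="oyevyvvi" (len 8), cursors c1@5 c2@7, authorship ........
After op 4 (add_cursor(4)): buffer="oyevyvvi" (len 8), cursors c3@4 c1@5 c2@7, authorship ........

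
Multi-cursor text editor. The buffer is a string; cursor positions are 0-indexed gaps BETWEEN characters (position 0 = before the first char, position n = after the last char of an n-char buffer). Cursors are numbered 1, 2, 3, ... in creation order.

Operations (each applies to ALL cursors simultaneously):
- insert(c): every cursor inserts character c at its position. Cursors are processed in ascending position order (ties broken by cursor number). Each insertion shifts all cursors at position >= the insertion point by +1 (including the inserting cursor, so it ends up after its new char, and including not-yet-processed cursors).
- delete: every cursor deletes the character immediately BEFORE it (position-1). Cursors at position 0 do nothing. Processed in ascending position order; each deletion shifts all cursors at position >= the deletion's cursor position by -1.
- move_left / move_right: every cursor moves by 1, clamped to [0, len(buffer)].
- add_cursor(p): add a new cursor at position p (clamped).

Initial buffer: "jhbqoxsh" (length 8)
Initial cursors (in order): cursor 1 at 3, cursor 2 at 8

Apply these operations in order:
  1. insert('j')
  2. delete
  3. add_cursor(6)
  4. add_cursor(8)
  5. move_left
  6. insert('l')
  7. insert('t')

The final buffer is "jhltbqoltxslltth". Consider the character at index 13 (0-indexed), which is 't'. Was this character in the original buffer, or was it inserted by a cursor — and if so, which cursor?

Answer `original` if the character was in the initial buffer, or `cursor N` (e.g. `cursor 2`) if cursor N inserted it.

After op 1 (insert('j')): buffer="jhbjqoxshj" (len 10), cursors c1@4 c2@10, authorship ...1.....2
After op 2 (delete): buffer="jhbqoxsh" (len 8), cursors c1@3 c2@8, authorship ........
After op 3 (add_cursor(6)): buffer="jhbqoxsh" (len 8), cursors c1@3 c3@6 c2@8, authorship ........
After op 4 (add_cursor(8)): buffer="jhbqoxsh" (len 8), cursors c1@3 c3@6 c2@8 c4@8, authorship ........
After op 5 (move_left): buffer="jhbqoxsh" (len 8), cursors c1@2 c3@5 c2@7 c4@7, authorship ........
After op 6 (insert('l')): buffer="jhlbqolxsllh" (len 12), cursors c1@3 c3@7 c2@11 c4@11, authorship ..1...3..24.
After op 7 (insert('t')): buffer="jhltbqoltxslltth" (len 16), cursors c1@4 c3@9 c2@15 c4@15, authorship ..11...33..2424.
Authorship (.=original, N=cursor N): . . 1 1 . . . 3 3 . . 2 4 2 4 .
Index 13: author = 2

Answer: cursor 2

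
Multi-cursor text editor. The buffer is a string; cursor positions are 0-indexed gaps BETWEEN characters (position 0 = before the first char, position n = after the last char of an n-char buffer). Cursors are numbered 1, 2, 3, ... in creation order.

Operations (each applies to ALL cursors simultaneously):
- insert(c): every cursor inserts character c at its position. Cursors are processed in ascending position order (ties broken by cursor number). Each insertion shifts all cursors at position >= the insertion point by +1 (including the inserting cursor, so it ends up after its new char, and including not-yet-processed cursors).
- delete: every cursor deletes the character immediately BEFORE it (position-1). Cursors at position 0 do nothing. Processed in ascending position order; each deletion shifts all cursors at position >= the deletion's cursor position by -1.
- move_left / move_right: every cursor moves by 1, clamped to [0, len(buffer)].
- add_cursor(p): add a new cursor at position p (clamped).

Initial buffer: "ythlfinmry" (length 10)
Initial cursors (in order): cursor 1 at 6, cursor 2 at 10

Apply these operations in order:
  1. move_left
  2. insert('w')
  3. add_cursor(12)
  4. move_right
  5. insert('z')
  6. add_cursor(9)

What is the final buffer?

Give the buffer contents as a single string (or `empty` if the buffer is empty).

After op 1 (move_left): buffer="ythlfinmry" (len 10), cursors c1@5 c2@9, authorship ..........
After op 2 (insert('w')): buffer="ythlfwinmrwy" (len 12), cursors c1@6 c2@11, authorship .....1....2.
After op 3 (add_cursor(12)): buffer="ythlfwinmrwy" (len 12), cursors c1@6 c2@11 c3@12, authorship .....1....2.
After op 4 (move_right): buffer="ythlfwinmrwy" (len 12), cursors c1@7 c2@12 c3@12, authorship .....1....2.
After op 5 (insert('z')): buffer="ythlfwiznmrwyzz" (len 15), cursors c1@8 c2@15 c3@15, authorship .....1.1...2.23
After op 6 (add_cursor(9)): buffer="ythlfwiznmrwyzz" (len 15), cursors c1@8 c4@9 c2@15 c3@15, authorship .....1.1...2.23

Answer: ythlfwiznmrwyzz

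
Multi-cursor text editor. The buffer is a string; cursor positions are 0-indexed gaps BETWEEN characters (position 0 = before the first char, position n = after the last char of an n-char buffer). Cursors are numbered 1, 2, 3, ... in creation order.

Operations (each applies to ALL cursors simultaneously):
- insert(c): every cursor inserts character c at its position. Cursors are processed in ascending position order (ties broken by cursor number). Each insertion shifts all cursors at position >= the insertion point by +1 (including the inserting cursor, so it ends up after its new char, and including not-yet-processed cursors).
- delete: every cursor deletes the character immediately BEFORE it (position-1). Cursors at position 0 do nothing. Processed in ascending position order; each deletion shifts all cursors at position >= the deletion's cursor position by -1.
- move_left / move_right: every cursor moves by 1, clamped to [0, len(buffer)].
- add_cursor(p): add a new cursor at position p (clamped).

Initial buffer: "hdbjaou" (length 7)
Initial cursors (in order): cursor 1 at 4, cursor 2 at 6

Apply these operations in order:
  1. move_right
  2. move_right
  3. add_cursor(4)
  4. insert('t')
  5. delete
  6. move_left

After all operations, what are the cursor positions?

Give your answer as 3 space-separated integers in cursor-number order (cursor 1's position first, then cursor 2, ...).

After op 1 (move_right): buffer="hdbjaou" (len 7), cursors c1@5 c2@7, authorship .......
After op 2 (move_right): buffer="hdbjaou" (len 7), cursors c1@6 c2@7, authorship .......
After op 3 (add_cursor(4)): buffer="hdbjaou" (len 7), cursors c3@4 c1@6 c2@7, authorship .......
After op 4 (insert('t')): buffer="hdbjtaotut" (len 10), cursors c3@5 c1@8 c2@10, authorship ....3..1.2
After op 5 (delete): buffer="hdbjaou" (len 7), cursors c3@4 c1@6 c2@7, authorship .......
After op 6 (move_left): buffer="hdbjaou" (len 7), cursors c3@3 c1@5 c2@6, authorship .......

Answer: 5 6 3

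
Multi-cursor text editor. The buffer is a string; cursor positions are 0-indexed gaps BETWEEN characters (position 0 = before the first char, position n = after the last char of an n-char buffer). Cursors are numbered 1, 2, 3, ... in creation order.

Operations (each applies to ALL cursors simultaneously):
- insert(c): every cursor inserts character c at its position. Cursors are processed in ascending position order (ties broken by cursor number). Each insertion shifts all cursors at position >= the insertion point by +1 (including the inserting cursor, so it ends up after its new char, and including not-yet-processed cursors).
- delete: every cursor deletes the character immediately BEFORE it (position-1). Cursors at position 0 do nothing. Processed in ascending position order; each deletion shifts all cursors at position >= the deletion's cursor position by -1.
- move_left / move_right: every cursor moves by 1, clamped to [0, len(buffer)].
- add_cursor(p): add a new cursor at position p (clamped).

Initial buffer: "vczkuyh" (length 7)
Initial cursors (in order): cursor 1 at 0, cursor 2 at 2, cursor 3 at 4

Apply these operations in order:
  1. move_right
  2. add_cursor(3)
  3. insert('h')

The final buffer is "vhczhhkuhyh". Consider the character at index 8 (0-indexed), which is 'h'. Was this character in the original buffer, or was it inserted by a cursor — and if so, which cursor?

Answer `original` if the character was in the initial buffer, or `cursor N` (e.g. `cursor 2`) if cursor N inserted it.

After op 1 (move_right): buffer="vczkuyh" (len 7), cursors c1@1 c2@3 c3@5, authorship .......
After op 2 (add_cursor(3)): buffer="vczkuyh" (len 7), cursors c1@1 c2@3 c4@3 c3@5, authorship .......
After op 3 (insert('h')): buffer="vhczhhkuhyh" (len 11), cursors c1@2 c2@6 c4@6 c3@9, authorship .1..24..3..
Authorship (.=original, N=cursor N): . 1 . . 2 4 . . 3 . .
Index 8: author = 3

Answer: cursor 3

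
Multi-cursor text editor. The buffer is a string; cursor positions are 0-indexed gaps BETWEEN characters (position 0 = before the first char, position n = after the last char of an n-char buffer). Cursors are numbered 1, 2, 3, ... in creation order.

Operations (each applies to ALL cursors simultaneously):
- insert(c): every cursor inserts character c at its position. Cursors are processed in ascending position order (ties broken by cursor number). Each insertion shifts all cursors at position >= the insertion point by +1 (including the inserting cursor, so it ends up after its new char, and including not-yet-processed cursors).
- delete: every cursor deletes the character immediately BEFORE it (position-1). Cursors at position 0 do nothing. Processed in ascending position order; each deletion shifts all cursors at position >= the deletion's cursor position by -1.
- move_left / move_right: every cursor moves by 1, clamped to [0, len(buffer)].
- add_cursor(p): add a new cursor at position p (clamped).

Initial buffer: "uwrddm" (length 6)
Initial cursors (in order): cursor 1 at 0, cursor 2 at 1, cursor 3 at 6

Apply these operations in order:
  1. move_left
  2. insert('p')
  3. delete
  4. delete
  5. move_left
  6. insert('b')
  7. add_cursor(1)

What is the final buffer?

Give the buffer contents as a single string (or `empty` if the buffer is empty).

After op 1 (move_left): buffer="uwrddm" (len 6), cursors c1@0 c2@0 c3@5, authorship ......
After op 2 (insert('p')): buffer="ppuwrddpm" (len 9), cursors c1@2 c2@2 c3@8, authorship 12.....3.
After op 3 (delete): buffer="uwrddm" (len 6), cursors c1@0 c2@0 c3@5, authorship ......
After op 4 (delete): buffer="uwrdm" (len 5), cursors c1@0 c2@0 c3@4, authorship .....
After op 5 (move_left): buffer="uwrdm" (len 5), cursors c1@0 c2@0 c3@3, authorship .....
After op 6 (insert('b')): buffer="bbuwrbdm" (len 8), cursors c1@2 c2@2 c3@6, authorship 12...3..
After op 7 (add_cursor(1)): buffer="bbuwrbdm" (len 8), cursors c4@1 c1@2 c2@2 c3@6, authorship 12...3..

Answer: bbuwrbdm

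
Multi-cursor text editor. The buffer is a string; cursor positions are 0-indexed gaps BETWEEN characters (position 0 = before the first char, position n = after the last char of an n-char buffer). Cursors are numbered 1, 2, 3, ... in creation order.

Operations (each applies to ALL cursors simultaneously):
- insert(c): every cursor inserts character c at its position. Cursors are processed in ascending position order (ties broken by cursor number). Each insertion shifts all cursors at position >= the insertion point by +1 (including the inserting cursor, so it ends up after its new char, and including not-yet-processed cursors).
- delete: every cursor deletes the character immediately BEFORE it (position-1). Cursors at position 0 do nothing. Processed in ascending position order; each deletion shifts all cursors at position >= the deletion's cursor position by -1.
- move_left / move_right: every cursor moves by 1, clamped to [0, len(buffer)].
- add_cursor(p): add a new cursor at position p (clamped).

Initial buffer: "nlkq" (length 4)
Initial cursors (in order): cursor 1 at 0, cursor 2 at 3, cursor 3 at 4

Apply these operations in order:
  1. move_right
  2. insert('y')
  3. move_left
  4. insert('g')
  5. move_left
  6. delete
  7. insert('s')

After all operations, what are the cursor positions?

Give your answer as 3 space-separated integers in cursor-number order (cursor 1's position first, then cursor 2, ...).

Answer: 1 8 8

Derivation:
After op 1 (move_right): buffer="nlkq" (len 4), cursors c1@1 c2@4 c3@4, authorship ....
After op 2 (insert('y')): buffer="nylkqyy" (len 7), cursors c1@2 c2@7 c3@7, authorship .1...23
After op 3 (move_left): buffer="nylkqyy" (len 7), cursors c1@1 c2@6 c3@6, authorship .1...23
After op 4 (insert('g')): buffer="ngylkqyggy" (len 10), cursors c1@2 c2@9 c3@9, authorship .11...2233
After op 5 (move_left): buffer="ngylkqyggy" (len 10), cursors c1@1 c2@8 c3@8, authorship .11...2233
After op 6 (delete): buffer="gylkqgy" (len 7), cursors c1@0 c2@5 c3@5, authorship 11...33
After op 7 (insert('s')): buffer="sgylkqssgy" (len 10), cursors c1@1 c2@8 c3@8, authorship 111...2333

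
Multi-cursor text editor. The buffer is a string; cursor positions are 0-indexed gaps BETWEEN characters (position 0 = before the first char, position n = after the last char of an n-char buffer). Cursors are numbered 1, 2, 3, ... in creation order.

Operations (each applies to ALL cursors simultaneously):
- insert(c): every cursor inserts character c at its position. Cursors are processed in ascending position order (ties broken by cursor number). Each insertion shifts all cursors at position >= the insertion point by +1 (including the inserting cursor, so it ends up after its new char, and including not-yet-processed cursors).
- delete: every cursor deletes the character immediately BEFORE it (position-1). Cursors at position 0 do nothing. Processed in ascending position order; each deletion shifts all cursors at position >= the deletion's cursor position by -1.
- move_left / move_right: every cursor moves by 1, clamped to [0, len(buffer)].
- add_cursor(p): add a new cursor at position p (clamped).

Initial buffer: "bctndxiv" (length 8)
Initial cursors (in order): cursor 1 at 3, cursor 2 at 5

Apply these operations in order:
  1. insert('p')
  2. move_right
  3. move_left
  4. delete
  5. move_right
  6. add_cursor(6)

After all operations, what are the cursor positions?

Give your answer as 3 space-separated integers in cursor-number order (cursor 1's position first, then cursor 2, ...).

Answer: 4 6 6

Derivation:
After op 1 (insert('p')): buffer="bctpndpxiv" (len 10), cursors c1@4 c2@7, authorship ...1..2...
After op 2 (move_right): buffer="bctpndpxiv" (len 10), cursors c1@5 c2@8, authorship ...1..2...
After op 3 (move_left): buffer="bctpndpxiv" (len 10), cursors c1@4 c2@7, authorship ...1..2...
After op 4 (delete): buffer="bctndxiv" (len 8), cursors c1@3 c2@5, authorship ........
After op 5 (move_right): buffer="bctndxiv" (len 8), cursors c1@4 c2@6, authorship ........
After op 6 (add_cursor(6)): buffer="bctndxiv" (len 8), cursors c1@4 c2@6 c3@6, authorship ........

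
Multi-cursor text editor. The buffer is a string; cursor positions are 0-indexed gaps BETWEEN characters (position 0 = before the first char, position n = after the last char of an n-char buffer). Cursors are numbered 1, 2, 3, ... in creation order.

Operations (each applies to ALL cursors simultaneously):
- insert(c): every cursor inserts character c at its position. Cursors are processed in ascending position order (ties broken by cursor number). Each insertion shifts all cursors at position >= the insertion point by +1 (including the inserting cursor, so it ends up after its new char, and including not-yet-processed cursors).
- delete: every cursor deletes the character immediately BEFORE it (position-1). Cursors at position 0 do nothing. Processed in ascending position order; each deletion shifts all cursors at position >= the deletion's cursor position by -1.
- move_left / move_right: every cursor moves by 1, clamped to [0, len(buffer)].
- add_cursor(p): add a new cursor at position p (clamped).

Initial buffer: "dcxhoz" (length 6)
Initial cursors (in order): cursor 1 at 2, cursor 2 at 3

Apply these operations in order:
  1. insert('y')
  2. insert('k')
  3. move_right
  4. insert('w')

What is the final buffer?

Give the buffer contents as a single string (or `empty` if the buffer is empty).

After op 1 (insert('y')): buffer="dcyxyhoz" (len 8), cursors c1@3 c2@5, authorship ..1.2...
After op 2 (insert('k')): buffer="dcykxykhoz" (len 10), cursors c1@4 c2@7, authorship ..11.22...
After op 3 (move_right): buffer="dcykxykhoz" (len 10), cursors c1@5 c2@8, authorship ..11.22...
After op 4 (insert('w')): buffer="dcykxwykhwoz" (len 12), cursors c1@6 c2@10, authorship ..11.122.2..

Answer: dcykxwykhwoz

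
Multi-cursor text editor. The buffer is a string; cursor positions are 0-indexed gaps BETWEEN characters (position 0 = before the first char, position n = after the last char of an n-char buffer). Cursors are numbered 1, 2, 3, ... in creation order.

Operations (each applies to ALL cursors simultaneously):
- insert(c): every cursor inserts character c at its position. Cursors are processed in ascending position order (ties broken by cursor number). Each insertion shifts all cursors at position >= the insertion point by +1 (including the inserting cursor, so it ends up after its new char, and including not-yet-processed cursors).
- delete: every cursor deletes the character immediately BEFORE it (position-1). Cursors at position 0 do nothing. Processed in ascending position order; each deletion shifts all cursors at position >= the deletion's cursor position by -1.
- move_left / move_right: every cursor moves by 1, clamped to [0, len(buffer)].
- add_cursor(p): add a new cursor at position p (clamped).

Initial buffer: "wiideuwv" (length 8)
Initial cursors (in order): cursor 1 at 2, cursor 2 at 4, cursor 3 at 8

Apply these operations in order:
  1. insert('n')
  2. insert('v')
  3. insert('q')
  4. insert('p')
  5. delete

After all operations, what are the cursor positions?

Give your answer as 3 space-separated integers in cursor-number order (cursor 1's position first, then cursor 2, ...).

Answer: 5 10 17

Derivation:
After op 1 (insert('n')): buffer="winidneuwvn" (len 11), cursors c1@3 c2@6 c3@11, authorship ..1..2....3
After op 2 (insert('v')): buffer="winvidnveuwvnv" (len 14), cursors c1@4 c2@8 c3@14, authorship ..11..22....33
After op 3 (insert('q')): buffer="winvqidnvqeuwvnvq" (len 17), cursors c1@5 c2@10 c3@17, authorship ..111..222....333
After op 4 (insert('p')): buffer="winvqpidnvqpeuwvnvqp" (len 20), cursors c1@6 c2@12 c3@20, authorship ..1111..2222....3333
After op 5 (delete): buffer="winvqidnvqeuwvnvq" (len 17), cursors c1@5 c2@10 c3@17, authorship ..111..222....333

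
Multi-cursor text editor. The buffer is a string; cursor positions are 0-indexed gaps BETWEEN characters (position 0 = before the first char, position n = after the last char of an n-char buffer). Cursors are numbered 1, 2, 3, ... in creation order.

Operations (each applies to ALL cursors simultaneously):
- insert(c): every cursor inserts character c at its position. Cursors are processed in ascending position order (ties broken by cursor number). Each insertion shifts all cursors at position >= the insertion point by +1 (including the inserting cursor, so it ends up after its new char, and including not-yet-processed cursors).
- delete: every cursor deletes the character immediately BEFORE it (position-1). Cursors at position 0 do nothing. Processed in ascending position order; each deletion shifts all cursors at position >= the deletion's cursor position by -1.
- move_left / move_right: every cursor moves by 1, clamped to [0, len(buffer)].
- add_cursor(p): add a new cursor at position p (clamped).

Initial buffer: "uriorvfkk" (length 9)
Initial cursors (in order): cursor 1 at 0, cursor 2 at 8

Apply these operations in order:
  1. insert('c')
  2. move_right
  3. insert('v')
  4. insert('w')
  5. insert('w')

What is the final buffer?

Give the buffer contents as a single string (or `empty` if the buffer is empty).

After op 1 (insert('c')): buffer="curiorvfkck" (len 11), cursors c1@1 c2@10, authorship 1........2.
After op 2 (move_right): buffer="curiorvfkck" (len 11), cursors c1@2 c2@11, authorship 1........2.
After op 3 (insert('v')): buffer="cuvriorvfkckv" (len 13), cursors c1@3 c2@13, authorship 1.1.......2.2
After op 4 (insert('w')): buffer="cuvwriorvfkckvw" (len 15), cursors c1@4 c2@15, authorship 1.11.......2.22
After op 5 (insert('w')): buffer="cuvwwriorvfkckvww" (len 17), cursors c1@5 c2@17, authorship 1.111.......2.222

Answer: cuvwwriorvfkckvww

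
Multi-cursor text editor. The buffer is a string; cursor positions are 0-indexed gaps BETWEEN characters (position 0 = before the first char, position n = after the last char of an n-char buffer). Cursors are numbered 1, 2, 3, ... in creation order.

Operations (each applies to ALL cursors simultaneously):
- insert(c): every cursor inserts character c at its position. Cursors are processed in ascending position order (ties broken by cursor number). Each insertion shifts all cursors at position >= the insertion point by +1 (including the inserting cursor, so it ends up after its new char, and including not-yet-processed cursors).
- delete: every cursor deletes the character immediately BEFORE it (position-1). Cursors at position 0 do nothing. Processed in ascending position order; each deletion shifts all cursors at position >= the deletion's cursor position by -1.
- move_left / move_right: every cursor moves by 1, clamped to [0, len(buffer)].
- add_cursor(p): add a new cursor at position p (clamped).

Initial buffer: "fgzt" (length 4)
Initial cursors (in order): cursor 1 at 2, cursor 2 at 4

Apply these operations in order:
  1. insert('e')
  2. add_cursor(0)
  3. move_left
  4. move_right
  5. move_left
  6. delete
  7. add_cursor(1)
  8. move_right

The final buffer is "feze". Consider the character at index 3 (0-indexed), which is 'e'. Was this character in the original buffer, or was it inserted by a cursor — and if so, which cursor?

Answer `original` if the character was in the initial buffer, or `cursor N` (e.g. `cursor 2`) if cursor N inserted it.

After op 1 (insert('e')): buffer="fgezte" (len 6), cursors c1@3 c2@6, authorship ..1..2
After op 2 (add_cursor(0)): buffer="fgezte" (len 6), cursors c3@0 c1@3 c2@6, authorship ..1..2
After op 3 (move_left): buffer="fgezte" (len 6), cursors c3@0 c1@2 c2@5, authorship ..1..2
After op 4 (move_right): buffer="fgezte" (len 6), cursors c3@1 c1@3 c2@6, authorship ..1..2
After op 5 (move_left): buffer="fgezte" (len 6), cursors c3@0 c1@2 c2@5, authorship ..1..2
After op 6 (delete): buffer="feze" (len 4), cursors c3@0 c1@1 c2@3, authorship .1.2
After op 7 (add_cursor(1)): buffer="feze" (len 4), cursors c3@0 c1@1 c4@1 c2@3, authorship .1.2
After op 8 (move_right): buffer="feze" (len 4), cursors c3@1 c1@2 c4@2 c2@4, authorship .1.2
Authorship (.=original, N=cursor N): . 1 . 2
Index 3: author = 2

Answer: cursor 2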